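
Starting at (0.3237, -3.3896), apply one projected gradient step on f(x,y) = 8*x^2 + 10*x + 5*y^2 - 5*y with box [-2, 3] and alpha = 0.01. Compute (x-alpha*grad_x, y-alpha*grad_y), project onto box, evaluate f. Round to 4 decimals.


Step 1: Compute gradient at (0.3237, -3.3896).
grad_x = 2*8*0.3237 + 10 = 15.1792
grad_y = 2*5*-3.3896 - 5 = -38.896
Step 2: Gradient step.
x_raw = 0.3237 - 0.01*15.1792 = 0.1719
y_raw = -3.3896 - 0.01*-38.896 = -3.0006
Step 3: Project onto [-2, 3].
x_proj = clip(0.1719) = 0.1719
y_proj = clip(-3.0006) = -2.0
Step 4: Evaluate f.
f(0.1719, -2.0) = 31.9555


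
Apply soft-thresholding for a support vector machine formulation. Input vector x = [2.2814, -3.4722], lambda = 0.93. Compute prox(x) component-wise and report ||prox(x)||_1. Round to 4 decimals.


Soft-thresholding with lambda = 0.93:
prox(2.2814) = sign(2.2814)*max(|2.2814| - 0.93, 0) = 1.3514
prox(-3.4722) = sign(-3.4722)*max(|-3.4722| - 0.93, 0) = -2.5422
prox(x) = [1.3514, -2.5422]
||prox(x)||_1 = 1.3514 + 2.5422 = 3.8936


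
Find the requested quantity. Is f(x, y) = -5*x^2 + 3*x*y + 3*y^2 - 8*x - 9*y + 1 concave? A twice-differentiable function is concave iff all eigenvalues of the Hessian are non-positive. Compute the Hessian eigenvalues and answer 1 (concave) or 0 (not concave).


The Hessian of f(x,y) = -5*x^2 + 3*x*y + 3*y^2 - 8*x - 9*y + 1 is:
H = [[-10, 3], [3, 6]]
Trace = -10 + 6 = -4
Determinant = -10*6 - (3)^2 = -69
Discriminant = (-4)^2 - 4*-69 = 292.0
Eigenvalues: lambda_1 = -10.544, lambda_2 = 6.544
The function is not concave.

0


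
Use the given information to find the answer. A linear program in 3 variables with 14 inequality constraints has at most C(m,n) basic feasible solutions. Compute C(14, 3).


Each vertex corresponds to some choice of n active constraints out of m, so the number of vertices is at most C(m, n) = m! / (n!(m-n)!).
m = 14, n = 3
Numerator: 14 * 13 * 12
Denominator: 3! = 6
C(14, 3) = 364


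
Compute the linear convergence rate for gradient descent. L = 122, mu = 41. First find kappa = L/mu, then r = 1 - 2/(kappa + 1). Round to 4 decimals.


Step 1: Compute the condition number.
kappa = L/mu = 122/41 = 2.9756
Step 2: Compute the convergence rate.
r = 1 - 2/(kappa + 1) = 1 - 2*mu/(L + mu) = (L - mu)/(L + mu) = 81/163 = 0.4969


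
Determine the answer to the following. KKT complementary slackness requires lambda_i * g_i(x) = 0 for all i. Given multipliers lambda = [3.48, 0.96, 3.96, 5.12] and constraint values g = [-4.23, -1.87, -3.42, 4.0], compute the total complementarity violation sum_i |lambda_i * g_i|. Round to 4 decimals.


KKT complementary slackness check:
lambda_1 * g_1 = 3.48 * -4.23 = -14.7204
lambda_2 * g_2 = 0.96 * -1.87 = -1.7952
lambda_3 * g_3 = 3.96 * -3.42 = -13.5432
lambda_4 * g_4 = 5.12 * 4.0 = 20.48
Total violation = 14.7204 + 1.7952 + 13.5432 + 20.48 = 50.5388


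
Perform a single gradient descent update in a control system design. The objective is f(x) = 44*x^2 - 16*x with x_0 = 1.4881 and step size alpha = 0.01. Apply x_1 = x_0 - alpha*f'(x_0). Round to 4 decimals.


We compute the gradient at x_0 and apply the update.
f'(x) = 88*x - 16
f'(1.4881) = 88*1.4881 - 16 = 114.9528
x_1 = 1.4881 - 0.01*114.9528 = 0.3386


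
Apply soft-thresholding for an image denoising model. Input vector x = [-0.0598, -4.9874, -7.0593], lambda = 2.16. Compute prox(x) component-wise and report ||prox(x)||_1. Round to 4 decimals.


Soft-thresholding with lambda = 2.16:
prox(-0.0598) = sign(-0.0598)*max(|-0.0598| - 2.16, 0) = 0.0
prox(-4.9874) = sign(-4.9874)*max(|-4.9874| - 2.16, 0) = -2.8274
prox(-7.0593) = sign(-7.0593)*max(|-7.0593| - 2.16, 0) = -4.8993
prox(x) = [0.0, -2.8274, -4.8993]
||prox(x)||_1 = 0.0 + 2.8274 + 4.8993 = 7.7267


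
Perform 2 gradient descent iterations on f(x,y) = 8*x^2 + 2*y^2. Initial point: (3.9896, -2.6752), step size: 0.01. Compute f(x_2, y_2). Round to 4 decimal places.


Gradient descent on f(x,y) = 8*x^2 + 2*y^2.
Starting point: (3.9896, -2.6752), alpha = 0.01
Step 1: grad_x = 2*8*3.9896 = 63.8336, grad_y = 2*2*-2.6752 = -10.7008
  x_1 = 3.9896 - 0.01*63.8336 = 3.3513
  y_1 = -2.6752 - 0.01*-10.7008 = -2.5682
Step 2: grad_x = 2*8*3.3513 = 53.6202, grad_y = 2*2*-2.5682 = -10.2728
  x_2 = 3.3513 - 0.01*53.6202 = 2.8151
  y_2 = -2.5682 - 0.01*-10.2728 = -2.4655
f(2.8151, -2.4655) = 8*2.8151^2 + 2*(-2.4655)^2 = 75.5536


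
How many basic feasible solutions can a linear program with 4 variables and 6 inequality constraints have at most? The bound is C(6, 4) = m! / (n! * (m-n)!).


Each vertex corresponds to some choice of n active constraints out of m, so the number of vertices is at most C(m, n) = m! / (n!(m-n)!).
m = 6, n = 4
Numerator: 6 * 5 * 4 * 3
Denominator: 4! = 24
C(6, 4) = 15


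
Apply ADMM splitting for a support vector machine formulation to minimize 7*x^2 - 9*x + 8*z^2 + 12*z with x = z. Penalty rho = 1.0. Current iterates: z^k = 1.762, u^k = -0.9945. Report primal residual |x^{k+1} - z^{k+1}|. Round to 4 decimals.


ADMM iteration with rho = 1.0, z^k = 1.762, u^k = -0.9945
Step 1: x-update.
Minimize 7*x^2 - 9*x + (1.0/2)*(x - 1.762 - 0.9945)^2
FOC: (2*7 + 1.0)*x = 9 + 1.0*(1.762 + 0.9945)
x^{k+1} = 0.7838
Step 2: z-update.
Minimize 8*z^2 + 12*z + (1.0/2)*(0.7838 - z - 0.9945)^2
FOC: (2*8 + 1.0)*z = -12 + 1.0*(0.7838 - 0.9945)
z^{k+1} = -0.7183
Step 3: u-update.
u^{k+1} = -0.9945 + 0.7838 + 0.7183 = 0.5075
Step 4: Primal residual = |0.7838 + 0.7183| = 1.502


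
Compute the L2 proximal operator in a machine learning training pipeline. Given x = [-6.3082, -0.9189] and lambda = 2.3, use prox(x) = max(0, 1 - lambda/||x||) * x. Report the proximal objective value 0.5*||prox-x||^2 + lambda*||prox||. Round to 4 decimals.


Step 1: Compute ||x||.
||x|| = 6.3748
Step 2: Compute scaling factor.
scale = max(0, 1 - 2.3/6.3748) = 0.6392
Step 3: prox(x) = [-4.0322, -0.5874]
||prox(x)|| = 4.0748
Step 4: Proximal objective.
0.5*||prox-x||^2 = 2.645
lambda*||prox|| = 9.372
Total = 12.017


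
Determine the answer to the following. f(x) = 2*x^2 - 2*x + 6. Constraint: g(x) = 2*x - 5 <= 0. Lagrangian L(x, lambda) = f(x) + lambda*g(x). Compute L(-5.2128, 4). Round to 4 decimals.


Step 1: Evaluate f(x).
f(-5.2128) = 2*(-5.2128)^2 - 2*(-5.2128) + 6 = 70.7722
Step 2: Evaluate g(x).
g(-5.2128) = 2*-5.2128 - 5 = -15.4256
Step 3: Compute Lagrangian.
L = 70.7722 + 4*-15.4256 = 9.0698


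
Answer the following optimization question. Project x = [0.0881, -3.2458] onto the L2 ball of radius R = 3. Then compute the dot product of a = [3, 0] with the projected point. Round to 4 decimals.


Step 1: Compute ||x|| (intermediates to 6 decimals).
||x|| = sqrt(0.0881^2 + (-3.2458)^2) = 3.246995
Step 2: Project.
Since ||x|| > R, scale = R/||x|| = 3/3.246995 = 0.923931, proj(x) = scale * x
proj(x) = [0.081398, -2.998895]
Step 3: Dot product.
a^T * proj(x) = 3*0.081398 + 0*(-2.998895) = 0.2442


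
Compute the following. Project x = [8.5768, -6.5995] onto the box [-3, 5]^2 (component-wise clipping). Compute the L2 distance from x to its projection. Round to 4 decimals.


Project each component onto [-3, 5].
clip(8.5768) = 5.0, clip(-6.5995) = -3.0
Projection = [5.0, -3.0]
Squared diffs: [12.7935, 12.9564]
Distance = sqrt(25.7499) = 5.0744


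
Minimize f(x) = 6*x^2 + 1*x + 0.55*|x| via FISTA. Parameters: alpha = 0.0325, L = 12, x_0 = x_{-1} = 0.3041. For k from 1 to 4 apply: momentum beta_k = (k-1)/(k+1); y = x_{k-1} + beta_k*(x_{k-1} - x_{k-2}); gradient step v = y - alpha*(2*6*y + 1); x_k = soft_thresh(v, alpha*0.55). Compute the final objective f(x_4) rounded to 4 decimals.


FISTA on f(x) = 6*x^2 + 1*x + 0.55*|x|
L = 12, alpha = 0.0325
Iteration 1: beta = 0.0, y = 0.3041 + 0.0*(0.3041 - 0.3041) = 0.3041
  grad(y) = 4.6492, v = y - alpha*grad = 0.153
  prox(v) = soft_thresh(0.153, 0.0179) = 0.1351
Iteration 2: beta = 0.3333, y = 0.1351 + 0.3333*(0.1351 - 0.3041) = 0.0788
  grad(y) = 1.9456, v = y - alpha*grad = 0.0156
  prox(v) = soft_thresh(0.0156, 0.0179) = 0.0
Iteration 3: beta = 0.5, y = 0.0 + 0.5*(0.0 - 0.1351) = -0.0676
  grad(y) = 0.1892, v = y - alpha*grad = -0.0737
  prox(v) = soft_thresh(-0.0737, 0.0179) = -0.0558
Iteration 4: beta = 0.6, y = -0.0558 + 0.6*(-0.0558 - 0.0) = -0.0893
  grad(y) = -0.0721, v = y - alpha*grad = -0.087
  prox(v) = soft_thresh(-0.087, 0.0179) = -0.0691
f(x_4) = 6*(-0.0691)^2 + 1*(-0.0691) + 0.55*|-0.0691| = -0.0024


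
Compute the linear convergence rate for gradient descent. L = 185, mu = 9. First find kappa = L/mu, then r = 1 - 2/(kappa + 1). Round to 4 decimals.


Step 1: Compute the condition number.
kappa = L/mu = 185/9 = 20.5556
Step 2: Compute the convergence rate.
r = 1 - 2/(kappa + 1) = 1 - 2*mu/(L + mu) = (L - mu)/(L + mu) = 176/194 = 0.9072


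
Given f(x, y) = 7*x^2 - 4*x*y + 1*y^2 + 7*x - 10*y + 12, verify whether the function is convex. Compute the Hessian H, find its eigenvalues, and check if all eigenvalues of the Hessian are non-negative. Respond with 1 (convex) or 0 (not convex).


The Hessian of f(x,y) = 7*x^2 - 4*x*y + 1*y^2 + 7*x - 10*y + 12 is:
H = [[14, -4], [-4, 2]]
Trace = 14 + 2 = 16
Determinant = 14*2 - (-4)^2 = 12
Discriminant = (16)^2 - 4*12 = 208.0
Eigenvalues: lambda_1 = 0.7889, lambda_2 = 15.2111
The function is convex.

1


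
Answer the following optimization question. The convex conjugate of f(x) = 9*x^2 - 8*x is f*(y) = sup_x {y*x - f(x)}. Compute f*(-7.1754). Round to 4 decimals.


f*(y) = sup_x {y*x - a*x^2 - b*x} = sup_x {(y-b)*x - a*x^2}
FOC: (y - b) - 2a*x = 0 => x* = (y - b)/(2a)
x* = (-7.1754 + 8)/(2*9) = 0.0458
f*(-7.1754) = (y-b)^2/(4a) = (-7.1754 + 8)^2/(4*9)
= 0.68/36 = 0.0189


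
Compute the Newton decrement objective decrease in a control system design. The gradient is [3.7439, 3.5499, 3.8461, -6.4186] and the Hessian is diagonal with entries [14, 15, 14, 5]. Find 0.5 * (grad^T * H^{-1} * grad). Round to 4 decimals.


Step 1: H is diagonal, so H^(-1) * g = [0.2674, 0.2367, 0.2747, -1.2837].
Step 2: g^T H^(-1) g = sum_i g_i^2 / H_ii
  = (3.7439)^2/14 + (3.5499)^2/15 + (3.8461)^2/14 + (-6.4186)^2/5
  = 1.0012 + 0.8401 + 1.0566 + 8.2397 = 11.1376
Step 3: Objective decrease = 0.5 * g^T H^(-1) g = 5.5688


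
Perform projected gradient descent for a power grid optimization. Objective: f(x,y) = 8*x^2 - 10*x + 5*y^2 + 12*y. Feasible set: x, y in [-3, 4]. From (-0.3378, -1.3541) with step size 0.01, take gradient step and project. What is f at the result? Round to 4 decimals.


Step 1: Compute gradient at (-0.3378, -1.3541).
grad_x = 2*8*-0.3378 - 10 = -15.4048
grad_y = 2*5*-1.3541 + 12 = -1.541
Step 2: Gradient step.
x_raw = -0.3378 - 0.01*-15.4048 = -0.1838
y_raw = -1.3541 - 0.01*-1.541 = -1.3387
Step 3: Project onto [-3, 4].
x_proj = clip(-0.1838) = -0.1838
y_proj = clip(-1.3387) = -1.3387
Step 4: Evaluate f.
f(-0.1838, -1.3387) = -4.9962


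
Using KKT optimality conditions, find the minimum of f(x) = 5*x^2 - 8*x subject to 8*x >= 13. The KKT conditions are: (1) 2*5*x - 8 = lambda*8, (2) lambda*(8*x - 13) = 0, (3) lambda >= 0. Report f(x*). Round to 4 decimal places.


Step 1: Try lambda = 0 (constraint inactive).
x_unc = 8/(2*5) = 0.8
Check: 8*0.8 = 6.4 < 13 -- violated!
Step 2: Constraint must be active: 8*x = 13
x* = 13/8 = 1.625
lambda = (2*5*1.625 - 8)/8 = 1.0313
Step 3: Compute optimal value.
f(x*) = 5*1.625^2 - 8*1.625 = 0.2031


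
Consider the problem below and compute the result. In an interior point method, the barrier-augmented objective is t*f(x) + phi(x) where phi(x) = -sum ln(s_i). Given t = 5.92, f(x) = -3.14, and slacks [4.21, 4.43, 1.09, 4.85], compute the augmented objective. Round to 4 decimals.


Step 1: Compute log-barrier.
ln values: [1.4375, 1.4884, 0.0862, 1.579]
phi = -(1.4375 + 1.4884 + 0.0862 + 1.579) = -4.591
Step 2: Compute augmented objective.
t*f(x) = 5.92*-3.14 = -18.5888
Total = -18.5888 - 4.591 = -23.1798


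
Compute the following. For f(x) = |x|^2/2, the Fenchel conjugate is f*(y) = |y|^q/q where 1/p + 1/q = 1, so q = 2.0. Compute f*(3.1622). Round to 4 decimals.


The conjugate exponent q satisfies 1/p + 1/q = 1.
p = 2, so q = 2/(2 - 1) = 2.0
|y|^q = 3.1622^2.0 = 9.9995
f*(3.1622) = 9.9995 / 2.0 = 4.9998


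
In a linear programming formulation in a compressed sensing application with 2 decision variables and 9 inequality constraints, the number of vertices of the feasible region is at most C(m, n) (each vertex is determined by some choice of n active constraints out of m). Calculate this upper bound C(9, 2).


Each vertex corresponds to some choice of n active constraints out of m, so the number of vertices is at most C(m, n) = m! / (n!(m-n)!).
m = 9, n = 2
Numerator: 9 * 8
Denominator: 2! = 2
C(9, 2) = 36


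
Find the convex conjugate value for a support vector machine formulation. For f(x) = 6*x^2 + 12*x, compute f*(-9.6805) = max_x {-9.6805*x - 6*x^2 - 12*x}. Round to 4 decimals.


f*(y) = sup_x {y*x - a*x^2 - b*x} = sup_x {(y-b)*x - a*x^2}
FOC: (y - b) - 2a*x = 0 => x* = (y - b)/(2a)
x* = (-9.6805 - 12)/(2*6) = -1.8067
f*(-9.6805) = (y-b)^2/(4a) = (-9.6805 - 12)^2/(4*6)
= 470.0441/24 = 19.5852


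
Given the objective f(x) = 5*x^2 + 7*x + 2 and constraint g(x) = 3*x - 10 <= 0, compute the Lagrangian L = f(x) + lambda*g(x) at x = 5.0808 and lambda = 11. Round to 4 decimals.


Step 1: Evaluate f(x).
f(5.0808) = 5*5.0808^2 + 7*5.0808 + 2 = 166.6382
Step 2: Evaluate g(x).
g(5.0808) = 3*5.0808 - 10 = 5.2424
Step 3: Compute Lagrangian.
L = 166.6382 + 11*5.2424 = 224.3046


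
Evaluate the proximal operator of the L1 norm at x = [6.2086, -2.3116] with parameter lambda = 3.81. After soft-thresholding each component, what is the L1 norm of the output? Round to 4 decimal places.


Soft-thresholding with lambda = 3.81:
prox(6.2086) = sign(6.2086)*max(|6.2086| - 3.81, 0) = 2.3986
prox(-2.3116) = sign(-2.3116)*max(|-2.3116| - 3.81, 0) = 0.0
prox(x) = [2.3986, 0.0]
||prox(x)||_1 = 2.3986 + 0.0 = 2.3986


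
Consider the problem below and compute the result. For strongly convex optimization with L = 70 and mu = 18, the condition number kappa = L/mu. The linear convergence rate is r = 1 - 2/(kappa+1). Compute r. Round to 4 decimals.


Step 1: Compute the condition number.
kappa = L/mu = 70/18 = 3.8889
Step 2: Compute the convergence rate.
r = 1 - 2/(kappa + 1) = 1 - 2*mu/(L + mu) = (L - mu)/(L + mu) = 52/88 = 0.5909


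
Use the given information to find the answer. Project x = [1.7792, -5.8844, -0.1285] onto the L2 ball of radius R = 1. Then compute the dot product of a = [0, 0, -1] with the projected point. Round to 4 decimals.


Step 1: Compute ||x|| (intermediates to 6 decimals).
||x|| = sqrt(1.7792^2 + (-5.8844)^2 + (-0.1285)^2) = 6.14884
Step 2: Project.
Since ||x|| > R, scale = R/||x|| = 1/6.14884 = 0.162632, proj(x) = scale * x
proj(x) = [0.289355, -0.956992, -0.020898]
Step 3: Dot product.
a^T * proj(x) = 0*0.289355 + 0*(-0.956992) - 1*(-0.020898) = 0.0209


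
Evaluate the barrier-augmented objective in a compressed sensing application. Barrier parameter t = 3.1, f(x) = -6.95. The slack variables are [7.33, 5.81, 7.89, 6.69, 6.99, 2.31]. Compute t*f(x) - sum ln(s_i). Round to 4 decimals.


Step 1: Compute log-barrier.
ln values: [1.992, 1.7596, 2.0656, 1.9006, 1.9445, 0.8372]
phi = -(1.992 + 1.7596 + 2.0656 + 1.9006 + 1.9445 + 0.8372) = -10.4995
Step 2: Compute augmented objective.
t*f(x) = 3.1*-6.95 = -21.545
Total = -21.545 - 10.4995 = -32.0445


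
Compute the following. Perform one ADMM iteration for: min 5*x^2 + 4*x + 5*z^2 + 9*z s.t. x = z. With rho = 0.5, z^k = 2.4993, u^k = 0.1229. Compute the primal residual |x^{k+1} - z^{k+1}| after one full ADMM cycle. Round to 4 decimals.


ADMM iteration with rho = 0.5, z^k = 2.4993, u^k = 0.1229
Step 1: x-update.
Minimize 5*x^2 + 4*x + (0.5/2)*(x - 2.4993 + 0.1229)^2
FOC: (2*5 + 0.5)*x = -4 + 0.5*(2.4993 - 0.1229)
x^{k+1} = -0.2678
Step 2: z-update.
Minimize 5*z^2 + 9*z + (0.5/2)*(-0.2678 - z + 0.1229)^2
FOC: (2*5 + 0.5)*z = -9 + 0.5*(-0.2678 + 0.1229)
z^{k+1} = -0.864
Step 3: u-update.
u^{k+1} = 0.1229 - 0.2678 + 0.864 = 0.7192
Step 4: Primal residual = |-0.2678 + 0.864| = 0.5963


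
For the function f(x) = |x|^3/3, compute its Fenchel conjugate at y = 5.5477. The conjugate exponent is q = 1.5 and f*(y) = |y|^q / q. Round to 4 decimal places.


The conjugate exponent q satisfies 1/p + 1/q = 1.
p = 3, so q = 3/(3 - 1) = 1.5
|y|^q = 5.5477^1.5 = 13.0668
f*(5.5477) = 13.0668 / 1.5 = 8.7112


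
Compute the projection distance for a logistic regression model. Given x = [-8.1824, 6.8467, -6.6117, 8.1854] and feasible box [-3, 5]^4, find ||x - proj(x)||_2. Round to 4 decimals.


Project each component onto [-3, 5].
clip(-8.1824) = -3.0, clip(6.8467) = 5.0, clip(-6.6117) = -3.0, clip(8.1854) = 5.0
Projection = [-3.0, 5.0, -3.0, 5.0]
Squared diffs: [26.8573, 3.4103, 13.0444, 10.1468]
Distance = sqrt(53.4588) = 7.3115


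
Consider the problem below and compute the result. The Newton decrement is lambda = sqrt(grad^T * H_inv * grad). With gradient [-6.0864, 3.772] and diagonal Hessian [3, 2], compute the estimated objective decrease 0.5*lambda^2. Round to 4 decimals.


Step 1: H is diagonal, so H^(-1) * g = [-2.0288, 1.886].
Step 2: g^T H^(-1) g = sum_i g_i^2 / H_ii
  = (-6.0864)^2/3 + (3.772)^2/2
  = 12.3481 + 7.114 = 19.4621
Step 3: Objective decrease = 0.5 * g^T H^(-1) g = 9.731


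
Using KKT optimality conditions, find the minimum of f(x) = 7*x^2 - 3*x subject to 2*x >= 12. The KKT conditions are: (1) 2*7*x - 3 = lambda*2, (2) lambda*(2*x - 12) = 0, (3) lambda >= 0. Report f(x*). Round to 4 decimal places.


Step 1: Try lambda = 0 (constraint inactive).
x_unc = 3/(2*7) = 0.2143
Check: 2*0.2143 = 0.4286 < 12 -- violated!
Step 2: Constraint must be active: 2*x = 12
x* = 12/2 = 6.0
lambda = (2*7*6.0 - 3)/2 = 40.5
Step 3: Compute optimal value.
f(x*) = 7*6.0^2 - 3*6.0 = 234.0


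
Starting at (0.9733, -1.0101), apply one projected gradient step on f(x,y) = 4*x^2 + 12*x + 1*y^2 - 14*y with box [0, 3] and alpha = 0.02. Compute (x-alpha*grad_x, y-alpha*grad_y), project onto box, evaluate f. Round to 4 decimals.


Step 1: Compute gradient at (0.9733, -1.0101).
grad_x = 2*4*0.9733 + 12 = 19.7864
grad_y = 2*1*-1.0101 - 14 = -16.0202
Step 2: Gradient step.
x_raw = 0.9733 - 0.02*19.7864 = 0.5776
y_raw = -1.0101 - 0.02*-16.0202 = -0.6897
Step 3: Project onto [0, 3].
x_proj = clip(0.5776) = 0.5776
y_proj = clip(-0.6897) = 0.0
Step 4: Evaluate f.
f(0.5776, 0.0) = 8.2652


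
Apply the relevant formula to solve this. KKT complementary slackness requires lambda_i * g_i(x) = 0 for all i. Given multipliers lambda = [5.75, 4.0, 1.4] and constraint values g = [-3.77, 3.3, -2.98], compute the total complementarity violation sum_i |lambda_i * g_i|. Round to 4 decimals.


KKT complementary slackness check:
lambda_1 * g_1 = 5.75 * -3.77 = -21.6775
lambda_2 * g_2 = 4.0 * 3.3 = 13.2
lambda_3 * g_3 = 1.4 * -2.98 = -4.172
Total violation = 21.6775 + 13.2 + 4.172 = 39.0495


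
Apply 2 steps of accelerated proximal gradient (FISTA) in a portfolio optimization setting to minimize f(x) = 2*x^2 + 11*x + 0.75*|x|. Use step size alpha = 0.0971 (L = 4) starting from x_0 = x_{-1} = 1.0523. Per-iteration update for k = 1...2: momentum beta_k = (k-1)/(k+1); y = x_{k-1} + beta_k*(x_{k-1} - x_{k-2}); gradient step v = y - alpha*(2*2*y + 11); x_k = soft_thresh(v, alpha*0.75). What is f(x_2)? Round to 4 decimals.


FISTA on f(x) = 2*x^2 + 11*x + 0.75*|x|
L = 4, alpha = 0.0971
Iteration 1: beta = 0.0, y = 1.0523 + 0.0*(1.0523 - 1.0523) = 1.0523
  grad(y) = 15.2092, v = y - alpha*grad = -0.4245
  prox(v) = soft_thresh(-0.4245, 0.0728) = -0.3517
Iteration 2: beta = 0.3333, y = -0.3517 + 0.3333*(-0.3517 - 1.0523) = -0.8197
  grad(y) = 7.7213, v = y - alpha*grad = -1.5694
  prox(v) = soft_thresh(-1.5694, 0.0728) = -1.4966
f(x_2) = 2*(-1.4966)^2 + 11*(-1.4966) + 0.75*|-1.4966| = -10.8605


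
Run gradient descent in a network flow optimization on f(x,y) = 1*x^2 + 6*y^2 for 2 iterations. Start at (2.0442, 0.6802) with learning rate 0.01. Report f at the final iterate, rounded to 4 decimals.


Gradient descent on f(x,y) = 1*x^2 + 6*y^2.
Starting point: (2.0442, 0.6802), alpha = 0.01
Step 1: grad_x = 2*1*2.0442 = 4.0884, grad_y = 2*6*0.6802 = 8.1624
  x_1 = 2.0442 - 0.01*4.0884 = 2.0033
  y_1 = 0.6802 - 0.01*8.1624 = 0.5986
Step 2: grad_x = 2*1*2.0033 = 4.0066, grad_y = 2*6*0.5986 = 7.1829
  x_2 = 2.0033 - 0.01*4.0066 = 1.9632
  y_2 = 0.5986 - 0.01*7.1829 = 0.5267
f(1.9632, 0.5267) = 1*1.9632^2 + 6*0.5267^2 = 5.5191


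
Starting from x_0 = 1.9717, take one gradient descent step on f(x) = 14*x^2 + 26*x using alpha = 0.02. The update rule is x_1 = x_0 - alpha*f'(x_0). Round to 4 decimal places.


We compute the gradient at x_0 and apply the update.
f'(x) = 28*x + 26
f'(1.9717) = 28*1.9717 + 26 = 81.2076
x_1 = 1.9717 - 0.02*81.2076 = 0.3475


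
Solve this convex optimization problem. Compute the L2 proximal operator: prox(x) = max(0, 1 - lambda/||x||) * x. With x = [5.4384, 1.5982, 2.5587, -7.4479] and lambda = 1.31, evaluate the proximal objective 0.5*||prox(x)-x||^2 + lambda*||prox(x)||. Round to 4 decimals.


Step 1: Compute ||x||.
||x|| = 9.703
Step 2: Compute scaling factor.
scale = max(0, 1 - 1.31/9.703) = 0.865
Step 3: prox(x) = [4.7042, 1.3824, 2.2133, -6.4424]
||prox(x)|| = 8.393
Step 4: Proximal objective.
0.5*||prox-x||^2 = 0.8581
lambda*||prox|| = 10.9948
Total = 11.8529


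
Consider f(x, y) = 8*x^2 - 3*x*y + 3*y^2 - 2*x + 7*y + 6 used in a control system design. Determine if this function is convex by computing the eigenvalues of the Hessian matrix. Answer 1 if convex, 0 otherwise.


The Hessian of f(x,y) = 8*x^2 - 3*x*y + 3*y^2 - 2*x + 7*y + 6 is:
H = [[16, -3], [-3, 6]]
Trace = 16 + 6 = 22
Determinant = 16*6 - (-3)^2 = 87
Discriminant = (22)^2 - 4*87 = 136.0
Eigenvalues: lambda_1 = 5.169, lambda_2 = 16.831
The function is convex.

1


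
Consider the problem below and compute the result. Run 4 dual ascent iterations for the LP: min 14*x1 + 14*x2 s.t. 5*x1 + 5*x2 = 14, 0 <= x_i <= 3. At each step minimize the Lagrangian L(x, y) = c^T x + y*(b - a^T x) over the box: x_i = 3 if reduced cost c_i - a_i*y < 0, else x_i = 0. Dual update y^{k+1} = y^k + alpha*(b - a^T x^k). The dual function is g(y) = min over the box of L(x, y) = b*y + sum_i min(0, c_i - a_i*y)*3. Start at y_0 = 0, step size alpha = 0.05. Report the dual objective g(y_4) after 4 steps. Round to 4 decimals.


Dual ascent for LP: min 14*x1 + 14*x2, 5*x1 + 5*x2 = 14, 0 <= x_i <= 3
Step 1: y^k = 0.0, reduced costs: (14.0, 14.0)
  x^k = (0.0, 0.0), subgradient = b - a^T x = 14.0
  y^{k+1} = 0.0 + 0.05*14.0 = 0.7
Step 2: y^k = 0.7, reduced costs: (10.5, 10.5)
  x^k = (0.0, 0.0), subgradient = b - a^T x = 14.0
  y^{k+1} = 0.7 + 0.05*14.0 = 1.4
Step 3: y^k = 1.4, reduced costs: (7.0, 7.0)
  x^k = (0.0, 0.0), subgradient = b - a^T x = 14.0
  y^{k+1} = 1.4 + 0.05*14.0 = 2.1
Step 4: y^k = 2.1, reduced costs: (3.5, 3.5)
  x^k = (0.0, 0.0), subgradient = b - a^T x = 14.0
  y^{k+1} = 2.1 + 0.05*14.0 = 2.8
Dual objective at y_4 = 2.8: reduced costs (0.0, 0.0), box minimizer x = (0.0, 0.0)
g(y_4) = b*y + (c1 - a1*y)*x1 + (c2 - a2*y)*x2 = 14*2.8 + 0.0*0.0 + 0.0*0.0 = 39.2 + 0.0 + 0.0 = 39.2


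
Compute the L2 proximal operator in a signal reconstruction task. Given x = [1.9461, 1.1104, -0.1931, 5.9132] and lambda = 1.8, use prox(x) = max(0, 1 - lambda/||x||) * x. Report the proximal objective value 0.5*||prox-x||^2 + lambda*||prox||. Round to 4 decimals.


Step 1: Compute ||x||.
||x|| = 6.3264
Step 2: Compute scaling factor.
scale = max(0, 1 - 1.8/6.3264) = 0.7155
Step 3: prox(x) = [1.3924, 0.7945, -0.1382, 4.2308]
||prox(x)|| = 4.5264
Step 4: Proximal objective.
0.5*||prox-x||^2 = 1.62
lambda*||prox|| = 8.1475
Total = 9.7675


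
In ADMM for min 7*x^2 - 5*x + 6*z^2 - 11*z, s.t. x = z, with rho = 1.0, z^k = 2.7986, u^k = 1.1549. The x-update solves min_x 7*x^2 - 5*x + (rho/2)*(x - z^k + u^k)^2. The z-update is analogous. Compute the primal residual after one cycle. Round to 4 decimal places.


ADMM iteration with rho = 1.0, z^k = 2.7986, u^k = 1.1549
Step 1: x-update.
Minimize 7*x^2 - 5*x + (1.0/2)*(x - 2.7986 + 1.1549)^2
FOC: (2*7 + 1.0)*x = 5 + 1.0*(2.7986 - 1.1549)
x^{k+1} = 0.4429
Step 2: z-update.
Minimize 6*z^2 - 11*z + (1.0/2)*(0.4429 - z + 1.1549)^2
FOC: (2*6 + 1.0)*z = 11 + 1.0*(0.4429 + 1.1549)
z^{k+1} = 0.9691
Step 3: u-update.
u^{k+1} = 1.1549 + 0.4429 - 0.9691 = 0.6288
Step 4: Primal residual = |0.4429 - 0.9691| = 0.5261


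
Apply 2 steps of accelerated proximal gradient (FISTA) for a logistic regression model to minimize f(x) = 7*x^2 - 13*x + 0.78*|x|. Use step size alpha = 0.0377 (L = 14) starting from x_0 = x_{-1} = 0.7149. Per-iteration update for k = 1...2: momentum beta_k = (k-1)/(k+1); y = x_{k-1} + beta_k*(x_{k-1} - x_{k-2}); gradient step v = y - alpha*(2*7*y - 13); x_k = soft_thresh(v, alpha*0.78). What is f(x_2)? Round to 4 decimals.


FISTA on f(x) = 7*x^2 - 13*x + 0.78*|x|
L = 14, alpha = 0.0377
Iteration 1: beta = 0.0, y = 0.7149 + 0.0*(0.7149 - 0.7149) = 0.7149
  grad(y) = -2.9914, v = y - alpha*grad = 0.8277
  prox(v) = soft_thresh(0.8277, 0.0294) = 0.7983
Iteration 2: beta = 0.3333, y = 0.7983 + 0.3333*(0.7983 - 0.7149) = 0.8261
  grad(y) = -1.4352, v = y - alpha*grad = 0.8802
  prox(v) = soft_thresh(0.8802, 0.0294) = 0.8508
f(x_2) = 7*0.8508^2 - 13*0.8508 + 0.78*|0.8508| = -5.3297


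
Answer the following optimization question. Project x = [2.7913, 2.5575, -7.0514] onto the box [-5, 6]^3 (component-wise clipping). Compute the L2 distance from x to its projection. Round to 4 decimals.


Project each component onto [-5, 6].
clip(2.7913) = 2.7913, clip(2.5575) = 2.5575, clip(-7.0514) = -5.0
Projection = [2.7913, 2.5575, -5.0]
Squared diffs: [0.0, 0.0, 4.2082]
Distance = sqrt(4.2082) = 2.0514


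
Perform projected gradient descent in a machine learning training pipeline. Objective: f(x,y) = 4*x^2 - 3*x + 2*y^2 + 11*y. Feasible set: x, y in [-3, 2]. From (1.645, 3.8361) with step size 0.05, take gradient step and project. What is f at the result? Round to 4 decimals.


Step 1: Compute gradient at (1.645, 3.8361).
grad_x = 2*4*1.645 - 3 = 10.16
grad_y = 2*2*3.8361 + 11 = 26.3444
Step 2: Gradient step.
x_raw = 1.645 - 0.05*10.16 = 1.137
y_raw = 3.8361 - 0.05*26.3444 = 2.5189
Step 3: Project onto [-3, 2].
x_proj = clip(1.137) = 1.137
y_proj = clip(2.5189) = 2.0
Step 4: Evaluate f.
f(1.137, 2.0) = 31.7601


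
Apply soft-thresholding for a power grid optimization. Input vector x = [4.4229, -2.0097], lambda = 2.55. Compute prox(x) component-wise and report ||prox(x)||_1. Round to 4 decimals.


Soft-thresholding with lambda = 2.55:
prox(4.4229) = sign(4.4229)*max(|4.4229| - 2.55, 0) = 1.8729
prox(-2.0097) = sign(-2.0097)*max(|-2.0097| - 2.55, 0) = 0.0
prox(x) = [1.8729, 0.0]
||prox(x)||_1 = 1.8729 + 0.0 = 1.8729


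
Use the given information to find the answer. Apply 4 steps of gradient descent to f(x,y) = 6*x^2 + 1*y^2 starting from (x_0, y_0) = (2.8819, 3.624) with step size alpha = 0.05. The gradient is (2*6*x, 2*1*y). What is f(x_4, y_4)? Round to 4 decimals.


Gradient descent on f(x,y) = 6*x^2 + 1*y^2.
Starting point: (2.8819, 3.624), alpha = 0.05
Step 1: grad_x = 2*6*2.8819 = 34.5828, grad_y = 2*1*3.624 = 7.248
  x_1 = 2.8819 - 0.05*34.5828 = 1.1528
  y_1 = 3.624 - 0.05*7.248 = 3.2616
Step 2: grad_x = 2*6*1.1528 = 13.8331, grad_y = 2*1*3.2616 = 6.5232
  x_2 = 1.1528 - 0.05*13.8331 = 0.4611
  y_2 = 3.2616 - 0.05*6.5232 = 2.9354
Step 3: grad_x = 2*6*0.4611 = 5.5332, grad_y = 2*1*2.9354 = 5.8709
  x_3 = 0.4611 - 0.05*5.5332 = 0.1844
  y_3 = 2.9354 - 0.05*5.8709 = 2.6419
Step 4: grad_x = 2*6*0.1844 = 2.2133, grad_y = 2*1*2.6419 = 5.2838
  x_4 = 0.1844 - 0.05*2.2133 = 0.0738
  y_4 = 2.6419 - 0.05*5.2838 = 2.3777
f(0.0738, 2.3777) = 6*0.0738^2 + 1*2.3777^2 = 5.6861


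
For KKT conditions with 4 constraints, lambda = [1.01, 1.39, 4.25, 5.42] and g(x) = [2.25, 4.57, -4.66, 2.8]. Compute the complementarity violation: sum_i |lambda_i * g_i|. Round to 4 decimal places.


KKT complementary slackness check:
lambda_1 * g_1 = 1.01 * 2.25 = 2.2725
lambda_2 * g_2 = 1.39 * 4.57 = 6.3523
lambda_3 * g_3 = 4.25 * -4.66 = -19.805
lambda_4 * g_4 = 5.42 * 2.8 = 15.176
Total violation = 2.2725 + 6.3523 + 19.805 + 15.176 = 43.6058


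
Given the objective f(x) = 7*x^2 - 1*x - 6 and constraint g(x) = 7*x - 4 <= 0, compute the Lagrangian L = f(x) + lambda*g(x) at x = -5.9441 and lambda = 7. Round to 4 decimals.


Step 1: Evaluate f(x).
f(-5.9441) = 7*(-5.9441)^2 - 1*(-5.9441) - 6 = 247.2704
Step 2: Evaluate g(x).
g(-5.9441) = 7*-5.9441 - 4 = -45.6087
Step 3: Compute Lagrangian.
L = 247.2704 + 7*-45.6087 = -71.9905


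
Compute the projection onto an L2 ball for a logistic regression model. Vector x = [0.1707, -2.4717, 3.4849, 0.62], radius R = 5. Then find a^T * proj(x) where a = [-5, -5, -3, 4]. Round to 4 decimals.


Step 1: Compute ||x|| (intermediates to 6 decimals).
||x|| = sqrt(0.1707^2 + (-2.4717)^2 + 3.4849^2 + 0.62^2) = 4.320575
Step 2: Project.
Since ||x|| <= R, proj = x (no scaling needed).
proj(x) = [0.1707, -2.4717, 3.4849, 0.62]
Step 3: Dot product.
a^T * proj(x) = -5*0.1707 - 5*(-2.4717) - 3*3.4849 + 4*0.62 = 3.5303


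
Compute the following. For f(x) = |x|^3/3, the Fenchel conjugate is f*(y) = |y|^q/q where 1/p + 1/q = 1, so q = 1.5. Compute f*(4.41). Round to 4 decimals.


The conjugate exponent q satisfies 1/p + 1/q = 1.
p = 3, so q = 3/(3 - 1) = 1.5
|y|^q = 4.41^1.5 = 9.261
f*(4.41) = 9.261 / 1.5 = 6.174


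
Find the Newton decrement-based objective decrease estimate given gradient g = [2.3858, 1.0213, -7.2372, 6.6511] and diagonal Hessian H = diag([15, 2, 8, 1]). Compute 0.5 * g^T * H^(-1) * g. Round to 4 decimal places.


Step 1: H is diagonal, so H^(-1) * g = [0.1591, 0.5107, -0.9047, 6.6511].
Step 2: g^T H^(-1) g = sum_i g_i^2 / H_ii
  = (2.3858)^2/15 + (1.0213)^2/2 + (-7.2372)^2/8 + (6.6511)^2/1
  = 0.3795 + 0.5215 + 6.5471 + 44.2371 = 51.6853
Step 3: Objective decrease = 0.5 * g^T H^(-1) g = 25.8426


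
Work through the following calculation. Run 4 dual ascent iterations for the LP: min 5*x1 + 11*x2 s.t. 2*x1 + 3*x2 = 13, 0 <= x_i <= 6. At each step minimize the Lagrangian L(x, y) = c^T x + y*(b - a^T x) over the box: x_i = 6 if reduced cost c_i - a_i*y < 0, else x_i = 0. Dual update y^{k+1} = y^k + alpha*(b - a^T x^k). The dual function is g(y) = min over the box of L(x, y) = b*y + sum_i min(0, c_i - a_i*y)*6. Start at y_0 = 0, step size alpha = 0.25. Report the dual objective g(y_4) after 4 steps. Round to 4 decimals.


Dual ascent for LP: min 5*x1 + 11*x2, 2*x1 + 3*x2 = 13, 0 <= x_i <= 6
Step 1: y^k = 0.0, reduced costs: (5.0, 11.0)
  x^k = (0.0, 0.0), subgradient = b - a^T x = 13.0
  y^{k+1} = 0.0 + 0.25*13.0 = 3.25
Step 2: y^k = 3.25, reduced costs: (-1.5, 1.25)
  x^k = (6.0, 0.0), subgradient = b - a^T x = 1.0
  y^{k+1} = 3.25 + 0.25*1.0 = 3.5
Step 3: y^k = 3.5, reduced costs: (-2.0, 0.5)
  x^k = (6.0, 0.0), subgradient = b - a^T x = 1.0
  y^{k+1} = 3.5 + 0.25*1.0 = 3.75
Step 4: y^k = 3.75, reduced costs: (-2.5, -0.25)
  x^k = (6.0, 6.0), subgradient = b - a^T x = -17.0
  y^{k+1} = 3.75 + 0.25*-17.0 = -0.5
Dual objective at y_4 = -0.5: reduced costs (6.0, 12.5), box minimizer x = (0.0, 0.0)
g(y_4) = b*y + (c1 - a1*y)*x1 + (c2 - a2*y)*x2 = 13*(-0.5) + 6.0*0.0 + 12.5*0.0 = -6.5 + 0.0 + 0.0 = -6.5


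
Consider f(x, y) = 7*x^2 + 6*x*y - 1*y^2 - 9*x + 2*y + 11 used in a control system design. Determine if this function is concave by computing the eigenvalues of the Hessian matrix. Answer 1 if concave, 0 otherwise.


The Hessian of f(x,y) = 7*x^2 + 6*x*y - 1*y^2 - 9*x + 2*y + 11 is:
H = [[14, 6], [6, -2]]
Trace = 14 - 2 = 12
Determinant = 14*-2 - (6)^2 = -64
Discriminant = (12)^2 - 4*-64 = 400.0
Eigenvalues: lambda_1 = -4.0, lambda_2 = 16.0
The function is not concave.

0


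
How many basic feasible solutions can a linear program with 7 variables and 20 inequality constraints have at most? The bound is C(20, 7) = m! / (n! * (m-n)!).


Each vertex corresponds to some choice of n active constraints out of m, so the number of vertices is at most C(m, n) = m! / (n!(m-n)!).
m = 20, n = 7
Numerator: 20 * 19 * 18 * 17 * 16 * 15 * 14
Denominator: 7! = 5040
C(20, 7) = 77520


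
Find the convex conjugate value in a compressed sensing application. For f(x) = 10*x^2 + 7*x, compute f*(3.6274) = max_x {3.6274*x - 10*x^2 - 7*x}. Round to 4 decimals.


f*(y) = sup_x {y*x - a*x^2 - b*x} = sup_x {(y-b)*x - a*x^2}
FOC: (y - b) - 2a*x = 0 => x* = (y - b)/(2a)
x* = (3.6274 - 7)/(2*10) = -0.1686
f*(3.6274) = (y-b)^2/(4a) = (3.6274 - 7)^2/(4*10)
= 11.3744/40 = 0.2844


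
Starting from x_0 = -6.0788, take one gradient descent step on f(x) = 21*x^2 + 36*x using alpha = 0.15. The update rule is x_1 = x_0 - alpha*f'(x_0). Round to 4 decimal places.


We compute the gradient at x_0 and apply the update.
f'(x) = 42*x + 36
f'(-6.0788) = 42*-6.0788 + 36 = -219.3096
x_1 = -6.0788 - 0.15*-219.3096 = 26.8176


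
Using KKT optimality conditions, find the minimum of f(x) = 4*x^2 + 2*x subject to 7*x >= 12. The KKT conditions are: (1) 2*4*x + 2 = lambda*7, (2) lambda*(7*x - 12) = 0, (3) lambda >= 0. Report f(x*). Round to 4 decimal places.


Step 1: Try lambda = 0 (constraint inactive).
x_unc = -2/(2*4) = -0.25
Check: 7*-0.25 = -1.75 < 12 -- violated!
Step 2: Constraint must be active: 7*x = 12
x* = 12/7 = 1.7143 (rounded; the exact value 12/7 is used below)
lambda = (2*4*(12/7) + 2)/7 = 2.2449
Step 3: Compute optimal value.
f(x*) = 4*(12/7)^2 + 2*(12/7) = 15.1837


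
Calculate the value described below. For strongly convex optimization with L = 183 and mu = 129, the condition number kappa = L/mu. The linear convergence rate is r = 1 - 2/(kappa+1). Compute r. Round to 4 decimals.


Step 1: Compute the condition number.
kappa = L/mu = 183/129 = 1.4186
Step 2: Compute the convergence rate.
r = 1 - 2/(kappa + 1) = 1 - 2*mu/(L + mu) = (L - mu)/(L + mu) = 54/312 = 0.1731


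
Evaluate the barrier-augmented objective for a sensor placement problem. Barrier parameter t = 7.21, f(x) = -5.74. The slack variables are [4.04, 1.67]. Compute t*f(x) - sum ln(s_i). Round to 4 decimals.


Step 1: Compute log-barrier.
ln values: [1.3962, 0.5128]
phi = -(1.3962 + 0.5128) = -1.9091
Step 2: Compute augmented objective.
t*f(x) = 7.21*-5.74 = -41.3854
Total = -41.3854 - 1.9091 = -43.2945


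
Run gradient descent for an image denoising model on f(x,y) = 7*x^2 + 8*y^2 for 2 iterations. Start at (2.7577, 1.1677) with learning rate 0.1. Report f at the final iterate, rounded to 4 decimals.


Gradient descent on f(x,y) = 7*x^2 + 8*y^2.
Starting point: (2.7577, 1.1677), alpha = 0.1
Step 1: grad_x = 2*7*2.7577 = 38.6078, grad_y = 2*8*1.1677 = 18.6832
  x_1 = 2.7577 - 0.1*38.6078 = -1.1031
  y_1 = 1.1677 - 0.1*18.6832 = -0.7006
Step 2: grad_x = 2*7*-1.1031 = -15.4431, grad_y = 2*8*-0.7006 = -11.2099
  x_2 = -1.1031 - 0.1*-15.4431 = 0.4412
  y_2 = -0.7006 - 0.1*-11.2099 = 0.4204
f(0.4412, 0.4204) = 7*0.4412^2 + 8*0.4204^2 = 2.7765


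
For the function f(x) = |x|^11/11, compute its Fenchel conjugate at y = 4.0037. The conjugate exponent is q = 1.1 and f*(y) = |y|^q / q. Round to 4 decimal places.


The conjugate exponent q satisfies 1/p + 1/q = 1.
p = 11, so q = 11/(11 - 1) = 1.1
|y|^q = 4.0037^1.1 = 4.5995
f*(4.0037) = 4.5995 / 1.1 = 4.1813


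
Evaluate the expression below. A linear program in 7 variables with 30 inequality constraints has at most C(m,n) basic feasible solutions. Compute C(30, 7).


Each vertex corresponds to some choice of n active constraints out of m, so the number of vertices is at most C(m, n) = m! / (n!(m-n)!).
m = 30, n = 7
Numerator: 30 * 29 * 28 * 27 * 26 * 25 * 24
Denominator: 7! = 5040
C(30, 7) = 2035800


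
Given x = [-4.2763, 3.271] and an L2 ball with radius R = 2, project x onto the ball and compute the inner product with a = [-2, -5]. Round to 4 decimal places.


Step 1: Compute ||x|| (intermediates to 6 decimals).
||x|| = sqrt((-4.2763)^2 + 3.271^2) = 5.383882
Step 2: Project.
Since ||x|| > R, scale = R/||x|| = 2/5.383882 = 0.371479, proj(x) = scale * x
proj(x) = [-1.588556, 1.215108]
Step 3: Dot product.
a^T * proj(x) = -2*(-1.588556) - 5*1.215108 = -2.8984


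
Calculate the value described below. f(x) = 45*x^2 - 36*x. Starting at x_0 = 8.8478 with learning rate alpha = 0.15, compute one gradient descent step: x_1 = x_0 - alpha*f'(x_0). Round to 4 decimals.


We compute the gradient at x_0 and apply the update.
f'(x) = 90*x - 36
f'(8.8478) = 90*8.8478 - 36 = 760.302
x_1 = 8.8478 - 0.15*760.302 = -105.1975


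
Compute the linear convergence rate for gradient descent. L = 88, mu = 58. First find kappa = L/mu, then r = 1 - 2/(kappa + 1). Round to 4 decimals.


Step 1: Compute the condition number.
kappa = L/mu = 88/58 = 1.5172
Step 2: Compute the convergence rate.
r = 1 - 2/(kappa + 1) = 1 - 2*mu/(L + mu) = (L - mu)/(L + mu) = 30/146 = 0.2055


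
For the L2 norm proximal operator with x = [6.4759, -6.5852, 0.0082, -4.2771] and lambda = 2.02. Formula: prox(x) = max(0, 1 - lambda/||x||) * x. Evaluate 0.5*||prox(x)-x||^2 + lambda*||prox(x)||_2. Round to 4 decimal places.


Step 1: Compute ||x||.
||x|| = 10.1782
Step 2: Compute scaling factor.
scale = max(0, 1 - 2.02/10.1782) = 0.8015
Step 3: prox(x) = [5.1907, -5.2783, 0.0066, -3.4283]
||prox(x)|| = 8.1582
Step 4: Proximal objective.
0.5*||prox-x||^2 = 2.0402
lambda*||prox|| = 16.4796
Total = 18.5198


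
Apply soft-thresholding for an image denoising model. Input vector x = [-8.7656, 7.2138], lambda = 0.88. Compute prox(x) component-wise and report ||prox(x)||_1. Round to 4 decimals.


Soft-thresholding with lambda = 0.88:
prox(-8.7656) = sign(-8.7656)*max(|-8.7656| - 0.88, 0) = -7.8856
prox(7.2138) = sign(7.2138)*max(|7.2138| - 0.88, 0) = 6.3338
prox(x) = [-7.8856, 6.3338]
||prox(x)||_1 = 7.8856 + 6.3338 = 14.2194


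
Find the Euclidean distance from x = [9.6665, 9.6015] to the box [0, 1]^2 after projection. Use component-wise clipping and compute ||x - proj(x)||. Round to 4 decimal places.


Project each component onto [0, 1].
clip(9.6665) = 1.0, clip(9.6015) = 1.0
Projection = [1.0, 1.0]
Squared diffs: [75.1082, 73.9858]
Distance = sqrt(149.094) = 12.2104


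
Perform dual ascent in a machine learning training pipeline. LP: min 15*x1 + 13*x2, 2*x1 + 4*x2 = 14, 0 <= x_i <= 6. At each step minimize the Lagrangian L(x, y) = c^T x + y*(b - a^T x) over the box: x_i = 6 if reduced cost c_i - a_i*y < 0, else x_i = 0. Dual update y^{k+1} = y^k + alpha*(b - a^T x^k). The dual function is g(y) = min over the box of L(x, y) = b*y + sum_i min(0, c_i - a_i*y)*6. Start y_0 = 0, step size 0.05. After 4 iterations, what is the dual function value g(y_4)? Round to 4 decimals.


Dual ascent for LP: min 15*x1 + 13*x2, 2*x1 + 4*x2 = 14, 0 <= x_i <= 6
Step 1: y^k = 0.0, reduced costs: (15.0, 13.0)
  x^k = (0.0, 0.0), subgradient = b - a^T x = 14.0
  y^{k+1} = 0.0 + 0.05*14.0 = 0.7
Step 2: y^k = 0.7, reduced costs: (13.6, 10.2)
  x^k = (0.0, 0.0), subgradient = b - a^T x = 14.0
  y^{k+1} = 0.7 + 0.05*14.0 = 1.4
Step 3: y^k = 1.4, reduced costs: (12.2, 7.4)
  x^k = (0.0, 0.0), subgradient = b - a^T x = 14.0
  y^{k+1} = 1.4 + 0.05*14.0 = 2.1
Step 4: y^k = 2.1, reduced costs: (10.8, 4.6)
  x^k = (0.0, 0.0), subgradient = b - a^T x = 14.0
  y^{k+1} = 2.1 + 0.05*14.0 = 2.8
Dual objective at y_4 = 2.8: reduced costs (9.4, 1.8), box minimizer x = (0.0, 0.0)
g(y_4) = b*y + (c1 - a1*y)*x1 + (c2 - a2*y)*x2 = 14*2.8 + 9.4*0.0 + 1.8*0.0 = 39.2 + 0.0 + 0.0 = 39.2


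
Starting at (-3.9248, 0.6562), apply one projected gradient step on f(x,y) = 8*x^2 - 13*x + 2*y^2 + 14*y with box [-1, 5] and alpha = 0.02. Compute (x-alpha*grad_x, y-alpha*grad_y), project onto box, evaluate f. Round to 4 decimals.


Step 1: Compute gradient at (-3.9248, 0.6562).
grad_x = 2*8*-3.9248 - 13 = -75.7968
grad_y = 2*2*0.6562 + 14 = 16.6248
Step 2: Gradient step.
x_raw = -3.9248 - 0.02*-75.7968 = -2.4089
y_raw = 0.6562 - 0.02*16.6248 = 0.3237
Step 3: Project onto [-1, 5].
x_proj = clip(-2.4089) = -1.0
y_proj = clip(0.3237) = 0.3237
Step 4: Evaluate f.
f(-1.0, 0.3237) = 25.7414


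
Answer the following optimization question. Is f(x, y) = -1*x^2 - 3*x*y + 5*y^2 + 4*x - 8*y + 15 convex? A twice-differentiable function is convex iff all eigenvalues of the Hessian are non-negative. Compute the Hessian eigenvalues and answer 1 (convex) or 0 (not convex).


The Hessian of f(x,y) = -1*x^2 - 3*x*y + 5*y^2 + 4*x - 8*y + 15 is:
H = [[-2, -3], [-3, 10]]
Trace = -2 + 10 = 8
Determinant = -2*10 - (-3)^2 = -29
Discriminant = (8)^2 - 4*-29 = 180.0
Eigenvalues: lambda_1 = -2.7082, lambda_2 = 10.7082
The function is not convex.

0
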